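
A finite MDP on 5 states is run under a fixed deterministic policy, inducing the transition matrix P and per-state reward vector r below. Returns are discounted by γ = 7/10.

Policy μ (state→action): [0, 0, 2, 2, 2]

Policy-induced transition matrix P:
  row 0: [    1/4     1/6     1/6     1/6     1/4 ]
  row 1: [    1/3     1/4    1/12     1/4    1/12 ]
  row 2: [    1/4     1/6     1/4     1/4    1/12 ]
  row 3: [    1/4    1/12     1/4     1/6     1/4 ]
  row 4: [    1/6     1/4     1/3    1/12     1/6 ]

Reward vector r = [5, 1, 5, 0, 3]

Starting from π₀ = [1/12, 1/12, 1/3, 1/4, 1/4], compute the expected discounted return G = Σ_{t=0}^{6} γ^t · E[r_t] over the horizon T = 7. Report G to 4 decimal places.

t=0: π = [0.0833, 0.0833, 0.3333, 0.2500, 0.2500], E[r] = 2.9167, γ^t·E[r] = 2.916667, running G = 2.916667
t=1: π = [0.2361, 0.1736, 0.2500, 0.1806, 0.1597], E[r] = 3.0833, γ^t·E[r] = 2.158333, running G = 5.075000
t=2: π = [0.2512, 0.1794, 0.2147, 0.1887, 0.1661], E[r] = 3.0069, γ^t·E[r] = 1.473403, running G = 6.548403
t=3: π = [0.2511, 0.1797, 0.2130, 0.1857, 0.1705], E[r] = 3.0118, γ^t·E[r] = 1.033036, running G = 7.581439
t=4: π = [0.2508, 0.1804, 0.2133, 0.1852, 0.1703], E[r] = 3.0119, γ^t·E[r] = 0.723149, running G = 8.304588
t=5: π = [0.2508, 0.1805, 0.2132, 0.1853, 0.1702], E[r] = 3.0114, γ^t·E[r] = 0.506122, running G = 8.810711
t=6: π = [0.2509, 0.1804, 0.2132, 0.1853, 0.1702], E[r] = 3.0113, γ^t·E[r] = 0.354282, running G = 9.164992

G = 9.1650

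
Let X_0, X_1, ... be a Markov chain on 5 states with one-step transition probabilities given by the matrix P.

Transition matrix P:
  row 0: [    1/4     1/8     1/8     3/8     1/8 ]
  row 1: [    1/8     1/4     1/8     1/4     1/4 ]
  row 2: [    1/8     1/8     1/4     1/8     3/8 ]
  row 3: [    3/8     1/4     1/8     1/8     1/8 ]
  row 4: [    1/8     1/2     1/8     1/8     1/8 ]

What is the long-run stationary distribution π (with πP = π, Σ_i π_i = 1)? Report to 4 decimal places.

π = [0.2021, 0.2550, 0.1429, 0.2074, 0.1926]

Balance equations π_j = Σ_i π_i·P[i][j]:
  π_0 = 1/4·π_0 + 1/8·π_1 + 1/8·π_2 + 3/8·π_3 + 1/8·π_4
  π_1 = 1/8·π_0 + 1/4·π_1 + 1/8·π_2 + 1/4·π_3 + 1/2·π_4
  π_2 = 1/8·π_0 + 1/8·π_1 + 1/4·π_2 + 1/8·π_3 + 1/8·π_4
  π_3 = 3/8·π_0 + 1/4·π_1 + 1/8·π_2 + 1/8·π_3 + 1/8·π_4
  normalize: π_0 + π_1 + π_2 + π_3 + π_4 = 1
Solving the linear system gives exactly π = [191/945, 241/945, 1/7, 28/135, 26/135].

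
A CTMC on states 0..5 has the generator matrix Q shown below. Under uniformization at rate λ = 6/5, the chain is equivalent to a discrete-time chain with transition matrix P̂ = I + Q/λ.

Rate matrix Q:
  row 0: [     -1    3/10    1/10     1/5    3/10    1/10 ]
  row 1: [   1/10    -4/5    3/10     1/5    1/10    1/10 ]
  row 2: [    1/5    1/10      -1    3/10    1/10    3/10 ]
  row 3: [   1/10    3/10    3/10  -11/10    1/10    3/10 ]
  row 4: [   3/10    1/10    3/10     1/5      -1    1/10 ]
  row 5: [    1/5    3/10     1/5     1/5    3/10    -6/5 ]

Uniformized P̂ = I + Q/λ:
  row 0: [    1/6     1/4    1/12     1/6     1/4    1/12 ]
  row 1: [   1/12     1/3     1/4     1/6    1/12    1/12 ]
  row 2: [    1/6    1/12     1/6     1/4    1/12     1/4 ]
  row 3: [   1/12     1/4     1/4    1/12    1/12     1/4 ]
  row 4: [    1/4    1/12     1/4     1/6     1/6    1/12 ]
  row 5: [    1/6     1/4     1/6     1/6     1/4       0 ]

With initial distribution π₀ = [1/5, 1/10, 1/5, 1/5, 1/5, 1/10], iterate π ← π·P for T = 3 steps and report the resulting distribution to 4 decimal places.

π = [0.1473, 0.2105, 0.1979, 0.1689, 0.1422, 0.1332]

t=0: π = [0.2000, 0.1000, 0.2000, 0.2000, 0.2000, 0.1000]
t=1: π = [0.1583, 0.1917, 0.1917, 0.1667, 0.1500, 0.1417]
t=2: π = [0.1493, 0.2090, 0.1958, 0.1688, 0.1458, 0.1313]
t=3: π = [0.1473, 0.2105, 0.1979, 0.1689, 0.1422, 0.1332]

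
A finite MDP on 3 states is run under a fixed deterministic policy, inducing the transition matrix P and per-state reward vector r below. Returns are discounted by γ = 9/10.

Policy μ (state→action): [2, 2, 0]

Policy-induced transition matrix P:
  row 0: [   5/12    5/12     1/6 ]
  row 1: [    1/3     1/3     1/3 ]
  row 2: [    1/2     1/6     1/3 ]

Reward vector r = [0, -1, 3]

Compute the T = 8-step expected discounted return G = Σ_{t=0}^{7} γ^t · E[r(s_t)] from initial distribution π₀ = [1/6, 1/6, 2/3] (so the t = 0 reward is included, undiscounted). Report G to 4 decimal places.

t=0: π = [0.1667, 0.1667, 0.6667], E[r] = 1.8333, γ^t·E[r] = 1.833333, running G = 1.833333
t=1: π = [0.4583, 0.2361, 0.3056], E[r] = 0.6806, γ^t·E[r] = 0.612500, running G = 2.445833
t=2: π = [0.4225, 0.3206, 0.2569], E[r] = 0.4502, γ^t·E[r] = 0.364688, running G = 2.810521
t=3: π = [0.4114, 0.3257, 0.2629], E[r] = 0.4631, γ^t·E[r] = 0.337570, running G = 3.148091
t=4: π = [0.4114, 0.3238, 0.2648], E[r] = 0.4705, γ^t·E[r] = 0.308712, running G = 3.456803
t=5: π = [0.4117, 0.3235, 0.2648], E[r] = 0.4708, γ^t·E[r] = 0.277998, running G = 3.734802
t=6: π = [0.4118, 0.3235, 0.2647], E[r] = 0.4706, γ^t·E[r] = 0.250100, running G = 3.984901
t=7: π = [0.4118, 0.3235, 0.2647], E[r] = 0.4706, γ^t·E[r] = 0.225079, running G = 4.209980

G = 4.2100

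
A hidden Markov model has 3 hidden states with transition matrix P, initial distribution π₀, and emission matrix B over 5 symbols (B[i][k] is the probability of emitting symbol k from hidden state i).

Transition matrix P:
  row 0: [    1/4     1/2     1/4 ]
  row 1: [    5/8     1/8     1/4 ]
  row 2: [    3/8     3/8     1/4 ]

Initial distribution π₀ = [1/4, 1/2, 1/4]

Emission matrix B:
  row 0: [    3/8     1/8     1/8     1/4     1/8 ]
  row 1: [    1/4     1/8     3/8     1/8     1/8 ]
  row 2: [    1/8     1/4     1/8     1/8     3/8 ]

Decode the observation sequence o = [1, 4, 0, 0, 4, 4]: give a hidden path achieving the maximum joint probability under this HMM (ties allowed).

path = [1, 0, 1, 0, 2, 2]

t=0: δ = [3.125e-02, 6.250e-02, 6.250e-02]  (obs o_0=1)
t=1: δ = [4.883e-03, 2.930e-03, 5.859e-03]  ψ = [1, 2, 1]  (obs o_1=4)
t=2: δ = [8.240e-04, 6.104e-04, 1.831e-04]  ψ = [2, 0, 2]  (obs o_2=0)
t=3: δ = [1.431e-04, 1.030e-04, 2.575e-05]  ψ = [1, 0, 0]  (obs o_3=0)
t=4: δ = [8.047e-06, 8.941e-06, 1.341e-05]  ψ = [1, 0, 0]  (obs o_4=4)
t=5: δ = [6.985e-07, 6.286e-07, 1.257e-06]  ψ = [1, 2, 2]  (obs o_5=4)
backtrack: best end state = 2; path = [1, 0, 1, 0, 2, 2]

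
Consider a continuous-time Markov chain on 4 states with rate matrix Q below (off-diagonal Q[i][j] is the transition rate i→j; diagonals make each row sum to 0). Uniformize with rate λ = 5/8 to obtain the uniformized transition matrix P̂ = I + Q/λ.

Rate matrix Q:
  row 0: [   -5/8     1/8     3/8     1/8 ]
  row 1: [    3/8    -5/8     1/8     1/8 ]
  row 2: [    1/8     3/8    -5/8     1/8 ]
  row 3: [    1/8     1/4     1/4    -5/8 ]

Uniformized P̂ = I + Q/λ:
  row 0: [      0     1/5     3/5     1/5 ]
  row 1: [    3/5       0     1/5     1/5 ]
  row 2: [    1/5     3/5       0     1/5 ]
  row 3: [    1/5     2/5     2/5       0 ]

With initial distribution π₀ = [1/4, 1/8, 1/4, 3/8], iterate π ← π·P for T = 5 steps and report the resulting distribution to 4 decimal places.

t=0: π = [0.2500, 0.1250, 0.2500, 0.3750]
t=1: π = [0.2000, 0.3500, 0.3250, 0.1250]
t=2: π = [0.3000, 0.2850, 0.2400, 0.1750]
t=3: π = [0.2540, 0.2740, 0.3070, 0.1650]
t=4: π = [0.2588, 0.3010, 0.2732, 0.1670]
t=5: π = [0.2686, 0.2825, 0.2823, 0.1666]

π = [0.2686, 0.2825, 0.2823, 0.1666]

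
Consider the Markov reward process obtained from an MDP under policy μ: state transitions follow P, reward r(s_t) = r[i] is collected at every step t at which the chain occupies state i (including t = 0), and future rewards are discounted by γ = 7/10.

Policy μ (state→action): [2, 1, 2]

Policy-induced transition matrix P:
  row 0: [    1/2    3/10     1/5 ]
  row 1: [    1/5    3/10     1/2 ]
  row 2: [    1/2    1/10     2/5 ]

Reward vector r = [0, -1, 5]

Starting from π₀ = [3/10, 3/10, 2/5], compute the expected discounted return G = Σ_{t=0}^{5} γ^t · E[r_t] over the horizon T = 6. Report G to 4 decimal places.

t=0: π = [0.3000, 0.3000, 0.4000], E[r] = 1.7000, γ^t·E[r] = 1.700000, running G = 1.700000
t=1: π = [0.4100, 0.2200, 0.3700], E[r] = 1.6300, γ^t·E[r] = 1.141000, running G = 2.841000
t=2: π = [0.4340, 0.2260, 0.3400], E[r] = 1.4740, γ^t·E[r] = 0.722260, running G = 3.563260
t=3: π = [0.4322, 0.2320, 0.3358], E[r] = 1.4470, γ^t·E[r] = 0.496321, running G = 4.059581
t=4: π = [0.4304, 0.2328, 0.3368], E[r] = 1.4510, γ^t·E[r] = 0.348375, running G = 4.407956
t=5: π = [0.4301, 0.2326, 0.3372], E[r] = 1.4534, γ^t·E[r] = 0.244268, running G = 4.652225

G = 4.6522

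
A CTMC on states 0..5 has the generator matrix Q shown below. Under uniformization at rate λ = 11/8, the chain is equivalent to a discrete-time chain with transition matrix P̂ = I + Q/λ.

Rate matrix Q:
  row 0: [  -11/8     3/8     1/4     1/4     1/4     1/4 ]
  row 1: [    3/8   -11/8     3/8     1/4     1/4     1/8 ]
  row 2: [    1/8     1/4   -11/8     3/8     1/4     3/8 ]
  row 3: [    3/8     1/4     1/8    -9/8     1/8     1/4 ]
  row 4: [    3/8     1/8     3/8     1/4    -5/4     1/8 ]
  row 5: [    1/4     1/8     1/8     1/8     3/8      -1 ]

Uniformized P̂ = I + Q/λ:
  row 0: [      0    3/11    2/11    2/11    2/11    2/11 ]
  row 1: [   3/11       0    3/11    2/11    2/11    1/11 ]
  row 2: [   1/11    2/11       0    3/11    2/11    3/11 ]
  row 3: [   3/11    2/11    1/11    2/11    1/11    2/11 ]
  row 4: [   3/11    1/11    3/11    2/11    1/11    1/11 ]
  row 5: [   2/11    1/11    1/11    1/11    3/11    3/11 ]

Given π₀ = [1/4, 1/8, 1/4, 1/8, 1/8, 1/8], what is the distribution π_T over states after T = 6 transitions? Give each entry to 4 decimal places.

π = [0.1798, 0.1406, 0.1496, 0.1787, 0.1671, 0.1842]

t=0: π = [0.2500, 0.1250, 0.2500, 0.1250, 0.1250, 0.1250]
t=1: π = [0.1477, 0.1591, 0.1364, 0.1932, 0.1705, 0.1932]
t=2: π = [0.1901, 0.1333, 0.1519, 0.1767, 0.1663, 0.1818]
t=3: π = [0.1767, 0.1432, 0.1489, 0.1791, 0.1672, 0.1849]
t=4: π = [0.1806, 0.1398, 0.1499, 0.1785, 0.1672, 0.1839]
t=5: π = [0.1795, 0.1409, 0.1495, 0.1787, 0.1671, 0.1843]
t=6: π = [0.1798, 0.1406, 0.1496, 0.1787, 0.1671, 0.1842]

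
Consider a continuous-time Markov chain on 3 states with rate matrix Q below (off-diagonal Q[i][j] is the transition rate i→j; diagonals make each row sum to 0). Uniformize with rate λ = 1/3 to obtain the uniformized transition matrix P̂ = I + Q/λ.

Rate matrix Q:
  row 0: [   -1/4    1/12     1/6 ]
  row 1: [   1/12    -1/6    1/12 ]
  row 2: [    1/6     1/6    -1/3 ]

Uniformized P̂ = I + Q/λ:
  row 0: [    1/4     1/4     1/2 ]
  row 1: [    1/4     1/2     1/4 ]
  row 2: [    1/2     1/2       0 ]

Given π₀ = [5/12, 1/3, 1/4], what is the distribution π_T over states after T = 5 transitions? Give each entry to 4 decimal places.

π = [0.3154, 0.4208, 0.2638]

t=0: π = [0.4167, 0.3333, 0.2500]
t=1: π = [0.3125, 0.3958, 0.2917]
t=2: π = [0.3229, 0.4219, 0.2552]
t=3: π = [0.3138, 0.4193, 0.2669]
t=4: π = [0.3167, 0.4215, 0.2617]
t=5: π = [0.3154, 0.4208, 0.2638]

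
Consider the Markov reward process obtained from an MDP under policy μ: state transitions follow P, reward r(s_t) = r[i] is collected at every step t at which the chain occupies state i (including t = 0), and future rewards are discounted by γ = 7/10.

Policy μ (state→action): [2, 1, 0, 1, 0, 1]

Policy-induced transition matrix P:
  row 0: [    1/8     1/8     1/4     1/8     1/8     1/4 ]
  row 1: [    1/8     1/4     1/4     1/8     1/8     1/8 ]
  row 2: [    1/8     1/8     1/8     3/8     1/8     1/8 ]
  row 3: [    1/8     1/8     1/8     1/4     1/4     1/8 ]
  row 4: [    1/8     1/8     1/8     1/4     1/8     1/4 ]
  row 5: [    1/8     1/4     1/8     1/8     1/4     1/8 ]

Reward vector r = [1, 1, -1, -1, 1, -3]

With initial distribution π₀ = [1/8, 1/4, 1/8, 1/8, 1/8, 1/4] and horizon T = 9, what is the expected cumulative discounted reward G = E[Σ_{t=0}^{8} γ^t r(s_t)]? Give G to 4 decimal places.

G = -1.3392

t=0: π = [0.1250, 0.2500, 0.1250, 0.1250, 0.1250, 0.2500], E[r] = -0.5000, γ^t·E[r] = -0.500000, running G = -0.500000
t=1: π = [0.1250, 0.1875, 0.1719, 0.1875, 0.1719, 0.1563], E[r] = -0.3438, γ^t·E[r] = -0.240625, running G = -0.740625
t=2: π = [0.1250, 0.1680, 0.1641, 0.2129, 0.1680, 0.1621], E[r] = -0.4023, γ^t·E[r] = -0.197148, running G = -0.937773
t=3: π = [0.1250, 0.1663, 0.1616, 0.2136, 0.1719, 0.1616], E[r] = -0.3970, γ^t·E[r] = -0.136162, running G = -1.073935
t=4: π = [0.1250, 0.1660, 0.1614, 0.2136, 0.1719, 0.1621], E[r] = -0.3984, γ^t·E[r] = -0.095665, running G = -1.169600
t=5: π = [0.1250, 0.1660, 0.1614, 0.2135, 0.1720, 0.1621], E[r] = -0.3983, γ^t·E[r] = -0.066938, running G = -1.236538
t=6: π = [0.1250, 0.1660, 0.1614, 0.2135, 0.1720, 0.1621], E[r] = -0.3983, γ^t·E[r] = -0.046859, running G = -1.283398
t=7: π = [0.1250, 0.1660, 0.1614, 0.2135, 0.1720, 0.1621], E[r] = -0.3983, γ^t·E[r] = -0.032801, running G = -1.316199
t=8: π = [0.1250, 0.1660, 0.1614, 0.2135, 0.1720, 0.1621], E[r] = -0.3983, γ^t·E[r] = -0.022961, running G = -1.339159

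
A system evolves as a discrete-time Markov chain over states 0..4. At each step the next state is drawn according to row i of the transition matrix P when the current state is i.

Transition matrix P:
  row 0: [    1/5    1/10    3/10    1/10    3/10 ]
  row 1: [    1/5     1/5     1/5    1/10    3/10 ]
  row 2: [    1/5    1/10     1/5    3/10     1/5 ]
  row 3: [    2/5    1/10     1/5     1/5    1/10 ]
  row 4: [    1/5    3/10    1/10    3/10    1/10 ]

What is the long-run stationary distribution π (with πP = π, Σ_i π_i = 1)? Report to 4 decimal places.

π = [0.2402, 0.1555, 0.2041, 0.2008, 0.1995]

Balance equations π_j = Σ_i π_i·P[i][j]:
  π_0 = 1/5·π_0 + 1/5·π_1 + 1/5·π_2 + 2/5·π_3 + 1/5·π_4
  π_1 = 1/10·π_0 + 1/5·π_1 + 1/10·π_2 + 1/10·π_3 + 3/10·π_4
  π_2 = 3/10·π_0 + 1/5·π_1 + 1/5·π_2 + 1/5·π_3 + 1/10·π_4
  π_3 = 1/10·π_0 + 1/10·π_1 + 3/10·π_2 + 1/5·π_3 + 3/10·π_4
  normalize: π_0 + π_1 + π_2 + π_3 + π_4 = 1
Solving the linear system gives exactly π = [1324/5513, 857/5513, 1125/5513, 1107/5513, 1100/5513].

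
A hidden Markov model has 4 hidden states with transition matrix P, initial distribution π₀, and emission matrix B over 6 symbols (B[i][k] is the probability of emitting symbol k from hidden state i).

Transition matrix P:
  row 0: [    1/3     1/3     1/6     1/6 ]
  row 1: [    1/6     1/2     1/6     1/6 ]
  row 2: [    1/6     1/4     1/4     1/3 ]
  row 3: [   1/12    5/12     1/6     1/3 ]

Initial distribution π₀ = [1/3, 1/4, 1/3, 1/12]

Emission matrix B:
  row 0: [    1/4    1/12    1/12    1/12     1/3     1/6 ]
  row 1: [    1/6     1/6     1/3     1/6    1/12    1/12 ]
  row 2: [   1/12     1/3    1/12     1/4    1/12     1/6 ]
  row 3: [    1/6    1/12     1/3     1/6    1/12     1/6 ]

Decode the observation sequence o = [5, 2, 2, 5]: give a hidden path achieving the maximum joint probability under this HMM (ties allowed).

path = [0, 1, 1, 1]

t=0: δ = [5.556e-02, 2.083e-02, 5.556e-02, 1.389e-02]  (obs o_0=5)
t=1: δ = [1.543e-03, 6.173e-03, 1.157e-03, 6.173e-03]  ψ = [0, 0, 2, 2]  (obs o_1=2)
t=2: δ = [8.573e-05, 1.029e-03, 8.573e-05, 6.859e-04]  ψ = [1, 1, 1, 3]  (obs o_2=2)
t=3: δ = [2.858e-05, 4.287e-05, 2.858e-05, 3.810e-05]  ψ = [1, 1, 1, 3]  (obs o_3=5)
backtrack: best end state = 1; path = [0, 1, 1, 1]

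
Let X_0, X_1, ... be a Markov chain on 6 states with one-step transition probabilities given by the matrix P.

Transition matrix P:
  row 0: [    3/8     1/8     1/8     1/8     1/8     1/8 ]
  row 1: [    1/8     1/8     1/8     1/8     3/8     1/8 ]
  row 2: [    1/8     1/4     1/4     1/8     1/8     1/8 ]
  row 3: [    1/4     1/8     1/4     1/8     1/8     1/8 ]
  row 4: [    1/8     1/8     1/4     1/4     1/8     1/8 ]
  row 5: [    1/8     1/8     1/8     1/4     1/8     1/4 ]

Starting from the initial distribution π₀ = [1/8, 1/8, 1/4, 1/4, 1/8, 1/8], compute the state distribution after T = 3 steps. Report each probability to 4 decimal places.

π = [0.1931, 0.1487, 0.1895, 0.1633, 0.1626, 0.1428]

t=0: π = [0.1250, 0.1250, 0.2500, 0.2500, 0.1250, 0.1250]
t=1: π = [0.1875, 0.1563, 0.2031, 0.1563, 0.1563, 0.1406]
t=2: π = [0.1914, 0.1504, 0.1895, 0.1621, 0.1641, 0.1426]
t=3: π = [0.1931, 0.1487, 0.1895, 0.1633, 0.1626, 0.1428]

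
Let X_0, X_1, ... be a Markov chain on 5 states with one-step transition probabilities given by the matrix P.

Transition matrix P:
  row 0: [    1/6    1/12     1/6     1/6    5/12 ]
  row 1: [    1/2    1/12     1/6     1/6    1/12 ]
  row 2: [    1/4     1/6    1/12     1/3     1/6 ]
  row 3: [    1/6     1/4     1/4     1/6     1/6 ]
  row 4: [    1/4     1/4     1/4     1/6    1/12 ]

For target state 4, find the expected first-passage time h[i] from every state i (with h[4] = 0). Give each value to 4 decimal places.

First-step conditioning: h[4] = 0; for i ≠ 4, h[i] = 1 + Σ_k P[i][k]·h[k].
  h[0] = 1 + 1/6·h[0] + 1/12·h[1] + 1/6·h[2] + 1/6·h[3]
  h[1] = 1 + 1/2·h[0] + 1/12·h[1] + 1/6·h[2] + 1/6·h[3]
  h[2] = 1 + 1/4·h[0] + 1/6·h[1] + 1/12·h[2] + 1/3·h[3]
  h[3] = 1 + 1/6·h[0] + 1/4·h[1] + 1/4·h[2] + 1/6·h[3]
Solving the 4×4 linear system over states ≠ 4 gives exactly h = [308/87, 1232/261, 1208/261, 410/87, 0] (h[4] = 0 is the target).

h = [3.5402, 4.7203, 4.6284, 4.7126, 0.0000]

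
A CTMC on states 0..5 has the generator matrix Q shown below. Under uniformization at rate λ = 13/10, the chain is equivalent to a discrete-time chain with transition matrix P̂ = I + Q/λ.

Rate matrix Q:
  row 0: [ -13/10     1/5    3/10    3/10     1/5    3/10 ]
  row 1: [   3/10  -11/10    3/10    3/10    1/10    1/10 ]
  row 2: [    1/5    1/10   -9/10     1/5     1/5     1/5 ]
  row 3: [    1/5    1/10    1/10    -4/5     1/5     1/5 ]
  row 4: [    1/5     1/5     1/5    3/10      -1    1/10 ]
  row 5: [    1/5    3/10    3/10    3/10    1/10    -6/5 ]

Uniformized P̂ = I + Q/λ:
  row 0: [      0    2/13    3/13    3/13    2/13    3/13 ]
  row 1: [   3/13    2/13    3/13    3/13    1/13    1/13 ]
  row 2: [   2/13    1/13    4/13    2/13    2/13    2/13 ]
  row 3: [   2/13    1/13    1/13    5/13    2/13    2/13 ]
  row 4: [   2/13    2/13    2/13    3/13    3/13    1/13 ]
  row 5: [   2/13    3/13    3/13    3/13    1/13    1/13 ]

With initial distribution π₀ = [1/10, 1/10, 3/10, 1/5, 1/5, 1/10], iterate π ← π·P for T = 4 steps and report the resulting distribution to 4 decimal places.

π = [0.1419, 0.1295, 0.1956, 0.2548, 0.1448, 0.1334]

t=0: π = [0.1000, 0.1000, 0.3000, 0.2000, 0.2000, 0.1000]
t=1: π = [0.1462, 0.1231, 0.2077, 0.2385, 0.1538, 0.1308]
t=2: π = [0.1408, 0.1296, 0.1982, 0.2515, 0.1462, 0.1337]
t=3: π = [0.1421, 0.1295, 0.1961, 0.2542, 0.1448, 0.1332]
t=4: π = [0.1419, 0.1295, 0.1956, 0.2548, 0.1448, 0.1334]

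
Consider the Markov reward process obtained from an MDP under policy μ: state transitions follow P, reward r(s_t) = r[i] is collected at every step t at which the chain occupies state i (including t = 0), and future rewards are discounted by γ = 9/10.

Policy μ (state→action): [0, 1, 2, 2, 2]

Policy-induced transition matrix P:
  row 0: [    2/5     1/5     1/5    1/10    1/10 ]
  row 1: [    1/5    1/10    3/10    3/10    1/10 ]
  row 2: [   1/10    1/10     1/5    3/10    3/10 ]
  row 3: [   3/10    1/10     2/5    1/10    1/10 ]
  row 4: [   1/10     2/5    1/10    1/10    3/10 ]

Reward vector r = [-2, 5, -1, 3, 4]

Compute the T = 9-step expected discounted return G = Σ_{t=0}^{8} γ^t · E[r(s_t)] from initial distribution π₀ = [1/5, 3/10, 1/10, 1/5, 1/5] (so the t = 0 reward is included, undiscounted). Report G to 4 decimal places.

G = 9.9100

t=0: π = [0.2000, 0.3000, 0.1000, 0.2000, 0.2000], E[r] = 2.4000, γ^t·E[r] = 2.400000, running G = 2.400000
t=1: π = [0.2300, 0.1800, 0.2500, 0.1800, 0.1600], E[r] = 1.3700, γ^t·E[r] = 1.233000, running G = 3.633000
t=2: π = [0.2230, 0.1710, 0.2380, 0.1860, 0.1820], E[r] = 1.4570, γ^t·E[r] = 1.180170, running G = 4.813170
t=3: π = [0.2212, 0.1769, 0.2361, 0.1818, 0.1840], E[r] = 1.4874, γ^t·E[r] = 1.084315, running G = 5.897485
t=4: π = [0.2204, 0.1773, 0.2357, 0.1826, 0.1840], E[r] = 1.4940, γ^t·E[r] = 0.980220, running G = 6.877705
t=5: π = [0.2204, 0.1772, 0.2359, 0.1826, 0.1839], E[r] = 1.4932, γ^t·E[r] = 0.881692, running G = 7.759396
t=6: π = [0.2204, 0.1772, 0.2359, 0.1826, 0.1840], E[r] = 1.4932, γ^t·E[r] = 0.793554, running G = 8.552950
t=7: π = [0.2204, 0.1772, 0.2358, 0.1826, 0.1840], E[r] = 1.4932, γ^t·E[r] = 0.714214, running G = 9.267165
t=8: π = [0.2204, 0.1772, 0.2358, 0.1826, 0.1840], E[r] = 1.4933, γ^t·E[r] = 0.642800, running G = 9.909964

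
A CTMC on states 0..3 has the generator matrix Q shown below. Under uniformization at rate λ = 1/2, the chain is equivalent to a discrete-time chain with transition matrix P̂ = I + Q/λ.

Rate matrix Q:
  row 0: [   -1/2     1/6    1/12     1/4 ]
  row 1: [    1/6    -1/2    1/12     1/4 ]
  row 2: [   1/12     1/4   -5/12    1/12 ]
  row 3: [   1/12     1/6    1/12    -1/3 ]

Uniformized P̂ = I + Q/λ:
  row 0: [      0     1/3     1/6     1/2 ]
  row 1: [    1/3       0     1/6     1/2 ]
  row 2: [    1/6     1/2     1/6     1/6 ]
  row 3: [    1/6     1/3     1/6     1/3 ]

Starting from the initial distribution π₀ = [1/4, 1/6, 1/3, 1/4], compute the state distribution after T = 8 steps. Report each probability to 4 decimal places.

t=0: π = [0.2500, 0.1667, 0.3333, 0.2500]
t=1: π = [0.1528, 0.3333, 0.1667, 0.3472]
t=2: π = [0.1968, 0.2500, 0.1667, 0.3866]
t=3: π = [0.1755, 0.2778, 0.1667, 0.3800]
t=4: π = [0.1837, 0.2685, 0.1667, 0.3811]
t=5: π = [0.1808, 0.2716, 0.1667, 0.3809]
t=6: π = [0.1818, 0.2706, 0.1667, 0.3810]
t=7: π = [0.1815, 0.2709, 0.1667, 0.3810]
t=8: π = [0.1816, 0.2708, 0.1667, 0.3810]

π = [0.1816, 0.2708, 0.1667, 0.3810]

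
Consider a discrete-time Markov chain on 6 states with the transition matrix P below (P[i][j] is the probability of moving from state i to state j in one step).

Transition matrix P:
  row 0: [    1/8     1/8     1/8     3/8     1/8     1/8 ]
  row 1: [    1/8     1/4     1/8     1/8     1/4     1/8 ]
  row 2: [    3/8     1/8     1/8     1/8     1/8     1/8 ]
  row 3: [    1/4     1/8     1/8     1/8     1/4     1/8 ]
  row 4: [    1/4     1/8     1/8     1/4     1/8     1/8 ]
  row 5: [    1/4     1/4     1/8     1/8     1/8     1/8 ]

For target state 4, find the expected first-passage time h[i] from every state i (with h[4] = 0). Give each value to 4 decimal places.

h = [5.8031, 5.1399, 5.9482, 5.2228, 0.0000, 5.8653]

First-step conditioning: h[4] = 0; for i ≠ 4, h[i] = 1 + Σ_k P[i][k]·h[k].
  h[0] = 1 + 1/8·h[0] + 1/8·h[1] + 1/8·h[2] + 3/8·h[3] + 1/8·h[5]
  h[1] = 1 + 1/8·h[0] + 1/4·h[1] + 1/8·h[2] + 1/8·h[3] + 1/8·h[5]
  h[2] = 1 + 3/8·h[0] + 1/8·h[1] + 1/8·h[2] + 1/8·h[3] + 1/8·h[5]
  h[3] = 1 + 1/4·h[0] + 1/8·h[1] + 1/8·h[2] + 1/8·h[3] + 1/8·h[5]
  h[5] = 1 + 1/4·h[0] + 1/4·h[1] + 1/8·h[2] + 1/8·h[3] + 1/8·h[5]
Solving the 5×5 linear system over states ≠ 4 gives exactly h = [1120/193, 992/193, 1148/193, 1008/193, 0, 1132/193] (h[4] = 0 is the target).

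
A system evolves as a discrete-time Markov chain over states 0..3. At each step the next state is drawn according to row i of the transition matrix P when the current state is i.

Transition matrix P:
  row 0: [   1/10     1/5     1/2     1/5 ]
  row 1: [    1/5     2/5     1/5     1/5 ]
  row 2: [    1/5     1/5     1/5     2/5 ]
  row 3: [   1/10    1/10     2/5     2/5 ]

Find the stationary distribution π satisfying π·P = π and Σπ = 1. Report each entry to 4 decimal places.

Balance equations π_j = Σ_i π_i·P[i][j]:
  π_0 = 1/10·π_0 + 1/5·π_1 + 1/5·π_2 + 1/10·π_3
  π_1 = 1/5·π_0 + 2/5·π_1 + 1/5·π_2 + 1/10·π_3
  π_2 = 1/2·π_0 + 1/5·π_1 + 1/5·π_2 + 2/5·π_3
  normalize: π_0 + π_1 + π_2 + π_3 = 1
Solving the linear system gives exactly π = [64/421, 88/421, 131/421, 138/421].

π = [0.1520, 0.2090, 0.3112, 0.3278]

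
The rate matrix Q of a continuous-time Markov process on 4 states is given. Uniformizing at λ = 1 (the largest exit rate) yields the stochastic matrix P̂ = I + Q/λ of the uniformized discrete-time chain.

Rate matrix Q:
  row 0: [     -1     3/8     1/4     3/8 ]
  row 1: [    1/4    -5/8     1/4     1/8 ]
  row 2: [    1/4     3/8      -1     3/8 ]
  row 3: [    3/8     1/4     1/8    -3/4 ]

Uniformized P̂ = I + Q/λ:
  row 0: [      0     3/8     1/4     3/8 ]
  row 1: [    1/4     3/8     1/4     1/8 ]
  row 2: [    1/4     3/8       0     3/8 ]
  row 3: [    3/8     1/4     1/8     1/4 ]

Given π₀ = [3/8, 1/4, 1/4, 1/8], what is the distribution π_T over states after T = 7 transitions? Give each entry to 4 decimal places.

π = [0.2257, 0.3429, 0.1743, 0.2572]

t=0: π = [0.3750, 0.2500, 0.2500, 0.1250]
t=1: π = [0.1719, 0.3594, 0.1719, 0.2969]
t=2: π = [0.2441, 0.3379, 0.1699, 0.2480]
t=3: π = [0.2200, 0.3440, 0.1765, 0.2595]
t=4: π = [0.2274, 0.3426, 0.1734, 0.2566]
t=5: π = [0.2252, 0.3429, 0.1746, 0.2573]
t=6: π = [0.2259, 0.3428, 0.1742, 0.2571]
t=7: π = [0.2257, 0.3429, 0.1743, 0.2572]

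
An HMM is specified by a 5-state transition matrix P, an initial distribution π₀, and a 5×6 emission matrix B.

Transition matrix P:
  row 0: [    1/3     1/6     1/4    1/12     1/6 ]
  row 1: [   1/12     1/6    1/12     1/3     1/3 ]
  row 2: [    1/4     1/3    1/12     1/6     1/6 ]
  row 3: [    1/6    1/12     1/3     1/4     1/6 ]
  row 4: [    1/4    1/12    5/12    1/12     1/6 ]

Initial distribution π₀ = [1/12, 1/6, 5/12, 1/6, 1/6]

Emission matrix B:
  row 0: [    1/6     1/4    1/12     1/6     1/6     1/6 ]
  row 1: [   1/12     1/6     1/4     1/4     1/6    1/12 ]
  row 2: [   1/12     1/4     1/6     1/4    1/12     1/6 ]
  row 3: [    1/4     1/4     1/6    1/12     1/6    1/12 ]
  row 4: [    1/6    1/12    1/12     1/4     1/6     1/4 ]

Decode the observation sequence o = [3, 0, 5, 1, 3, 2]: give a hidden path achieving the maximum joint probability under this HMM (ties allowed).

path = [2, 1, 4, 2, 1, 3]

t=0: δ = [1.389e-02, 4.167e-02, 1.042e-01, 1.389e-02, 4.167e-02]  (obs o_0=3)
t=1: δ = [4.340e-03, 2.894e-03, 1.447e-03, 4.340e-03, 2.894e-03]  ψ = [2, 2, 4, 2, 2]  (obs o_1=0)
t=2: δ = [2.411e-04, 6.028e-05, 2.411e-04, 9.042e-05, 2.411e-04]  ψ = [0, 0, 3, 3, 1]  (obs o_2=5)
t=3: δ = [2.009e-05, 1.340e-05, 2.512e-05, 1.005e-05, 3.349e-06]  ψ = [0, 2, 4, 2, 0]  (obs o_3=1)
t=4: δ = [1.116e-06, 2.093e-06, 1.256e-06, 3.721e-07, 1.116e-06]  ψ = [0, 2, 0, 1, 1]  (obs o_4=3)
t=5: δ = [3.101e-08, 1.047e-07, 7.752e-08, 1.163e-07, 5.814e-08]  ψ = [0, 2, 4, 1, 1]  (obs o_5=2)
backtrack: best end state = 3; path = [2, 1, 4, 2, 1, 3]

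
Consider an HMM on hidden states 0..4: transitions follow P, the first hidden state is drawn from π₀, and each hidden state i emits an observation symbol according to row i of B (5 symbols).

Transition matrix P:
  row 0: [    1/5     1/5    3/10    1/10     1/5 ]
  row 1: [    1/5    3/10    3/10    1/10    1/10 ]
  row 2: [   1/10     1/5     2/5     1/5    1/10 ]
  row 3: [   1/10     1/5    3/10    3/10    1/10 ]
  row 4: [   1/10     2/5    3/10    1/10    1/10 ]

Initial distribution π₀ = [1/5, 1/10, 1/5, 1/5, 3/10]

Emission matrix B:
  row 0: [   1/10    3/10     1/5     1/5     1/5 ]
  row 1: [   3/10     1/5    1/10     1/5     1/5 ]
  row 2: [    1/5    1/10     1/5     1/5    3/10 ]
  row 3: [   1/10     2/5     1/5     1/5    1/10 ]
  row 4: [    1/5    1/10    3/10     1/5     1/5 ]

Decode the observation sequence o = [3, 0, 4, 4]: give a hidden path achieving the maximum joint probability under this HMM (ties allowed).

path = [4, 1, 2, 2]

t=0: δ = [4.000e-02, 2.000e-02, 4.000e-02, 4.000e-02, 6.000e-02]  (obs o_0=3)
t=1: δ = [8.000e-04, 7.200e-03, 3.600e-03, 1.200e-03, 1.600e-03]  ψ = [0, 4, 4, 3, 0]  (obs o_1=0)
t=2: δ = [2.880e-04, 4.320e-04, 6.480e-04, 7.200e-05, 1.440e-04]  ψ = [1, 1, 1, 1, 1]  (obs o_2=4)
t=3: δ = [1.728e-05, 2.592e-05, 7.776e-05, 1.296e-05, 1.296e-05]  ψ = [1, 1, 2, 2, 2]  (obs o_3=4)
backtrack: best end state = 2; path = [4, 1, 2, 2]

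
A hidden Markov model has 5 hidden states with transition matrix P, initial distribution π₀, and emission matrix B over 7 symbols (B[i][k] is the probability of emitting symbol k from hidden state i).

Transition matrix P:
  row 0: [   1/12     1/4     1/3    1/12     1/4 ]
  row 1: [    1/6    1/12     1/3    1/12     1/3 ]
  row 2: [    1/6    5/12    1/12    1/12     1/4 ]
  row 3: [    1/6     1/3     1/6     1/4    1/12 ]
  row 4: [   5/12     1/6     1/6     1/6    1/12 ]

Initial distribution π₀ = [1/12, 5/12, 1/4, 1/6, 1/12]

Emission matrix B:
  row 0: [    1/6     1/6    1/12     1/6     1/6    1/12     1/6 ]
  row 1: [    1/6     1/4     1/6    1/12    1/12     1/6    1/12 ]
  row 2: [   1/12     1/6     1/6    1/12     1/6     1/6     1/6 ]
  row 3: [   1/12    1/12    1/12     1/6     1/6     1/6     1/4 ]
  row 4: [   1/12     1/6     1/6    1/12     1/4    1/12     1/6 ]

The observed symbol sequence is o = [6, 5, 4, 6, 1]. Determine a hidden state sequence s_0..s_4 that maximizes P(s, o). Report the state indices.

t=0: δ = [1.389e-02, 3.472e-02, 4.167e-02, 4.167e-02, 1.389e-02]  (obs o_0=6)
t=1: δ = [5.787e-04, 2.894e-03, 1.929e-03, 1.736e-03, 9.645e-04]  ψ = [2, 2, 1, 3, 1]  (obs o_1=5)
t=2: δ = [8.038e-05, 6.698e-05, 1.608e-04, 7.234e-05, 2.411e-04]  ψ = [1, 2, 1, 3, 1]  (obs o_2=4)
t=3: δ = [1.674e-05, 5.582e-06, 6.698e-06, 1.005e-05, 6.698e-06]  ψ = [4, 2, 4, 4, 2]  (obs o_3=6)
t=4: δ = [4.651e-07, 1.047e-06, 9.303e-07, 2.093e-07, 6.977e-07]  ψ = [4, 0, 0, 3, 0]  (obs o_4=1)
backtrack: best end state = 1; path = [2, 1, 4, 0, 1]

path = [2, 1, 4, 0, 1]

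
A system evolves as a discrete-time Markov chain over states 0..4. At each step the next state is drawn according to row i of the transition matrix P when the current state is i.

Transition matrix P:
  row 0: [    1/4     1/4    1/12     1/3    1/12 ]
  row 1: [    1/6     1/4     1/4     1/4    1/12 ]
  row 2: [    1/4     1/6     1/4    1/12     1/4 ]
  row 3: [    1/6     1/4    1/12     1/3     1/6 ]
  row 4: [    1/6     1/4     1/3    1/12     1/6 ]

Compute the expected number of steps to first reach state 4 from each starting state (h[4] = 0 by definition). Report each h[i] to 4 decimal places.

First-step conditioning: h[4] = 0; for i ≠ 4, h[i] = 1 + Σ_k P[i][k]·h[k].
  h[0] = 1 + 1/4·h[0] + 1/4·h[1] + 1/12·h[2] + 1/3·h[3]
  h[1] = 1 + 1/6·h[0] + 1/4·h[1] + 1/4·h[2] + 1/4·h[3]
  h[2] = 1 + 1/4·h[0] + 1/6·h[1] + 1/4·h[2] + 1/12·h[3]
  h[3] = 1 + 1/6·h[0] + 1/4·h[1] + 1/12·h[2] + 1/3·h[3]
Solving the 4×4 linear system over states ≠ 4 gives exactly h = [5856/767, 5728/767, 4844/767, 5368/767, 0] (h[4] = 0 is the target).

h = [7.6349, 7.4681, 6.3155, 6.9987, 0.0000]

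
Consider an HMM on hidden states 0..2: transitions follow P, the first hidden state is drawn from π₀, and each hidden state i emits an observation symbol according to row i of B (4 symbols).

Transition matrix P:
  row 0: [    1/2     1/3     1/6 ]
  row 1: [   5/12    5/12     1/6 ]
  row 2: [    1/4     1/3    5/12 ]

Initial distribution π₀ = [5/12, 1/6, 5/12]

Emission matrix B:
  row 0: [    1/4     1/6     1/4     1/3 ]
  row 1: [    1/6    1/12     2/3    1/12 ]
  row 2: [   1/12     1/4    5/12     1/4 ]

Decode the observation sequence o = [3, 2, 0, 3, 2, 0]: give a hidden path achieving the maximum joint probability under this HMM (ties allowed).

t=0: δ = [1.389e-01, 1.389e-02, 1.042e-01]  (obs o_0=3)
t=1: δ = [1.736e-02, 3.086e-02, 1.808e-02]  ψ = [0, 0, 2]  (obs o_1=2)
t=2: δ = [3.215e-03, 2.143e-03, 6.279e-04]  ψ = [1, 1, 2]  (obs o_2=0)
t=3: δ = [5.358e-04, 8.931e-05, 1.340e-04]  ψ = [0, 0, 0]  (obs o_3=3)
t=4: δ = [6.698e-05, 1.191e-04, 3.721e-05]  ψ = [0, 0, 0]  (obs o_4=2)
t=5: δ = [1.240e-05, 8.269e-06, 1.654e-06]  ψ = [1, 1, 1]  (obs o_5=0)
backtrack: best end state = 0; path = [0, 1, 0, 0, 1, 0]

path = [0, 1, 0, 0, 1, 0]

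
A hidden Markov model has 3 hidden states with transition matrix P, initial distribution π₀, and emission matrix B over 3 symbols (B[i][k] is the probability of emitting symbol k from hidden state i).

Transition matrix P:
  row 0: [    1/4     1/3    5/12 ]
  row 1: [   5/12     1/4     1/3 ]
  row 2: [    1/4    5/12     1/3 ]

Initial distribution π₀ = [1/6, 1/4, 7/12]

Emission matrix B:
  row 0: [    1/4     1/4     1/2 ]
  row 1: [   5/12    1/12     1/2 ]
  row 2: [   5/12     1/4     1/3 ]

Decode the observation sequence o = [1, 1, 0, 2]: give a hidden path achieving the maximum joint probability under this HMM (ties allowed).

path = [2, 2, 1, 0]

t=0: δ = [4.167e-02, 2.083e-02, 1.458e-01]  (obs o_0=1)
t=1: δ = [9.115e-03, 5.064e-03, 1.215e-02]  ψ = [2, 2, 2]  (obs o_1=1)
t=2: δ = [7.595e-04, 2.110e-03, 1.688e-03]  ψ = [2, 2, 2]  (obs o_2=0)
t=3: δ = [4.396e-04, 3.516e-04, 2.344e-04]  ψ = [1, 2, 1]  (obs o_3=2)
backtrack: best end state = 0; path = [2, 2, 1, 0]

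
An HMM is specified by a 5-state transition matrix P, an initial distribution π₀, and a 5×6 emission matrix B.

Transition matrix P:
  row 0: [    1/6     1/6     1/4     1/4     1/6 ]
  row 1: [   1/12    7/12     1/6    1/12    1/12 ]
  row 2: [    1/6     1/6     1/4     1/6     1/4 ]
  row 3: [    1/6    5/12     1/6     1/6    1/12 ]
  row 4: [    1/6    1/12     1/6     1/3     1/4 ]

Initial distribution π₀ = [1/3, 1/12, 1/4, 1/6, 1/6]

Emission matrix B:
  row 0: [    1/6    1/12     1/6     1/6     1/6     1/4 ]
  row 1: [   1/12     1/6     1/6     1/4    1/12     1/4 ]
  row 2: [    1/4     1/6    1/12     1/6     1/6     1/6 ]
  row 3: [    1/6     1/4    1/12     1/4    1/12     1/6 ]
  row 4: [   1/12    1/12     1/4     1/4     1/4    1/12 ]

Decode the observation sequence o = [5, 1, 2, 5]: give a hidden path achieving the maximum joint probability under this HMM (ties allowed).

path = [0, 3, 1, 1]

t=0: δ = [8.333e-02, 2.083e-02, 4.167e-02, 2.778e-02, 1.389e-02]  (obs o_0=5)
t=1: δ = [1.157e-03, 2.315e-03, 3.472e-03, 5.208e-03, 1.157e-03]  ψ = [0, 0, 0, 0, 0]  (obs o_1=1)
t=2: δ = [1.447e-04, 3.617e-04, 7.234e-05, 7.234e-05, 2.170e-04]  ψ = [3, 3, 2, 3, 2]  (obs o_2=2)
t=3: δ = [9.042e-06, 5.275e-05, 1.005e-05, 1.206e-05, 4.521e-06]  ψ = [4, 1, 1, 4, 4]  (obs o_3=5)
backtrack: best end state = 1; path = [0, 3, 1, 1]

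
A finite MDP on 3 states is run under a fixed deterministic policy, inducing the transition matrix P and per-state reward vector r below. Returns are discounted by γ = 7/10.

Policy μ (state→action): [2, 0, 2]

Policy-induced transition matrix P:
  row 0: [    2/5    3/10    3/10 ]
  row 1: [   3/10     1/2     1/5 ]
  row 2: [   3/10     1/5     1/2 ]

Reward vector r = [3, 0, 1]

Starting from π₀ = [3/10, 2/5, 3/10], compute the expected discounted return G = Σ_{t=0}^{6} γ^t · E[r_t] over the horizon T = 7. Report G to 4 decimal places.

t=0: π = [0.3000, 0.4000, 0.3000], E[r] = 1.2000, γ^t·E[r] = 1.200000, running G = 1.200000
t=1: π = [0.3300, 0.3500, 0.3200], E[r] = 1.3100, γ^t·E[r] = 0.917000, running G = 2.117000
t=2: π = [0.3330, 0.3380, 0.3290], E[r] = 1.3280, γ^t·E[r] = 0.650720, running G = 2.767720
t=3: π = [0.3333, 0.3347, 0.3320], E[r] = 1.3319, γ^t·E[r] = 0.456842, running G = 3.224562
t=4: π = [0.3333, 0.3337, 0.3329], E[r] = 1.3329, γ^t·E[r] = 0.320034, running G = 3.544596
t=5: π = [0.3333, 0.3335, 0.3332], E[r] = 1.3332, γ^t·E[r] = 0.224073, running G = 3.768669
t=6: π = [0.3333, 0.3334, 0.3333], E[r] = 1.3333, γ^t·E[r] = 0.156861, running G = 3.925530

G = 3.9255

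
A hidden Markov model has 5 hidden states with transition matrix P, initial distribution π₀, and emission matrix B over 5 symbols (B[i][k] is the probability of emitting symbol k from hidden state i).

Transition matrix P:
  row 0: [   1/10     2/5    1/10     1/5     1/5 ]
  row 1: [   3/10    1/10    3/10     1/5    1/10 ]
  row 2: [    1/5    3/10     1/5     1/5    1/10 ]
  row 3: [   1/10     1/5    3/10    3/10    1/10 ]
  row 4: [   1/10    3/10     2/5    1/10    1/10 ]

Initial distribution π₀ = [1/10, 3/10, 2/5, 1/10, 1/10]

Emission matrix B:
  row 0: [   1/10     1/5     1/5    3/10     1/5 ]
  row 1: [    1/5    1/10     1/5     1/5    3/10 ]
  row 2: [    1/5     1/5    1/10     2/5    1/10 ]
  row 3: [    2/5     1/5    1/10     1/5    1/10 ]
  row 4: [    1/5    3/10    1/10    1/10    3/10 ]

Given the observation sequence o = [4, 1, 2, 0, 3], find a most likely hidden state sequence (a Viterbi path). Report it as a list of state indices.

path = [1, 0, 1, 3, 2]

t=0: δ = [2.000e-02, 9.000e-02, 4.000e-02, 1.000e-02, 3.000e-02]  (obs o_0=4)
t=1: δ = [5.400e-03, 1.200e-03, 5.400e-03, 3.600e-03, 2.700e-03]  ψ = [1, 2, 1, 1, 1]  (obs o_1=1)
t=2: δ = [2.160e-04, 4.320e-04, 1.080e-04, 1.080e-04, 1.080e-04]  ψ = [2, 0, 2, 0, 0]  (obs o_2=2)
t=3: δ = [1.296e-05, 1.728e-05, 2.592e-05, 3.456e-05, 8.640e-06]  ψ = [1, 0, 1, 1, 0]  (obs o_3=0)
t=4: δ = [1.555e-06, 1.555e-06, 4.147e-06, 2.074e-06, 3.456e-07]  ψ = [1, 2, 3, 3, 3]  (obs o_4=3)
backtrack: best end state = 2; path = [1, 0, 1, 3, 2]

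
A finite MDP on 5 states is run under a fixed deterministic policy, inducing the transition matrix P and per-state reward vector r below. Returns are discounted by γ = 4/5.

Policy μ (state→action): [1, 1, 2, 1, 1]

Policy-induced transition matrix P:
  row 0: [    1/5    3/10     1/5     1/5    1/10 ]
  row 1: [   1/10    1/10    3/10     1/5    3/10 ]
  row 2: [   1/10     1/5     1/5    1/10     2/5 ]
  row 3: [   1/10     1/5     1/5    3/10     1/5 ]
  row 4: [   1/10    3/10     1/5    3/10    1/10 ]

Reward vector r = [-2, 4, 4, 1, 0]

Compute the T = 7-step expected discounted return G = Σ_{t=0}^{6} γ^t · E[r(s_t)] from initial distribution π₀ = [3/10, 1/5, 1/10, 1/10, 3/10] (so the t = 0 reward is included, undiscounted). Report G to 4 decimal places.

t=0: π = [0.3000, 0.2000, 0.1000, 0.1000, 0.3000], E[r] = 0.7000, γ^t·E[r] = 0.700000, running G = 0.700000
t=1: π = [0.1300, 0.2400, 0.2200, 0.2300, 0.1800], E[r] = 1.8100, γ^t·E[r] = 1.448000, running G = 2.148000
t=2: π = [0.1130, 0.2070, 0.2240, 0.2190, 0.2370], E[r] = 1.7170, γ^t·E[r] = 1.098880, running G = 3.246880
t=3: π = [0.1113, 0.2143, 0.2207, 0.2232, 0.2305], E[r] = 1.7406, γ^t·E[r] = 0.891187, running G = 4.138067
t=4: π = [0.1111, 0.2128, 0.2214, 0.2233, 0.2314], E[r] = 1.7378, γ^t·E[r] = 0.711786, running G = 4.849854
t=5: π = [0.1111, 0.2130, 0.2213, 0.2233, 0.2313], E[r] = 1.7381, γ^t·E[r] = 0.569543, running G = 5.419397
t=6: π = [0.1111, 0.2129, 0.2213, 0.2233, 0.2313], E[r] = 1.7381, γ^t·E[r] = 0.455628, running G = 5.875025

G = 5.8750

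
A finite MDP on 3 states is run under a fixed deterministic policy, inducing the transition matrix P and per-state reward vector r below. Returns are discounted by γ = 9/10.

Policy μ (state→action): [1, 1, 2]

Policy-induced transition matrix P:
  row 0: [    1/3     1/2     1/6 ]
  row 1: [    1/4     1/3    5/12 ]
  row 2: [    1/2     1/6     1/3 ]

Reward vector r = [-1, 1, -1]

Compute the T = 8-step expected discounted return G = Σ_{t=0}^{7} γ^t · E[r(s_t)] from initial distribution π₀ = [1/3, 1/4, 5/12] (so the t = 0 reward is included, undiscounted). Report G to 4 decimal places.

G = -2.0138

t=0: π = [0.3333, 0.2500, 0.4167], E[r] = -0.5000, γ^t·E[r] = -0.500000, running G = -0.500000
t=1: π = [0.3819, 0.3194, 0.2986], E[r] = -0.3611, γ^t·E[r] = -0.325000, running G = -0.825000
t=2: π = [0.3565, 0.3472, 0.2963], E[r] = -0.3056, γ^t·E[r] = -0.247500, running G = -1.072500
t=3: π = [0.3538, 0.3434, 0.3029], E[r] = -0.3133, γ^t·E[r] = -0.228375, running G = -1.300875
t=4: π = [0.3552, 0.3418, 0.3030], E[r] = -0.3164, γ^t·E[r] = -0.207563, running G = -1.508438
t=5: π = [0.3553, 0.3420, 0.3026], E[r] = -0.3159, γ^t·E[r] = -0.186553, running G = -1.694991
t=6: π = [0.3553, 0.3421, 0.3026], E[r] = -0.3158, γ^t·E[r] = -0.167807, running G = -1.862797
t=7: π = [0.3553, 0.3421, 0.3026], E[r] = -0.3158, γ^t·E[r] = -0.151037, running G = -2.013835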